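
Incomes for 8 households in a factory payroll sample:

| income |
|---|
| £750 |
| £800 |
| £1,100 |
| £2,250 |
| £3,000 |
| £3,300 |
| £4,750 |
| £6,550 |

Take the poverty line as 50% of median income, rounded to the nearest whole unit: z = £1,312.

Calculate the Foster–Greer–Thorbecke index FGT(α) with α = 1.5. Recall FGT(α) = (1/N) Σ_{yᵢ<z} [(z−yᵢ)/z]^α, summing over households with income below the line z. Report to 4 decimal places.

Below z: £750, £800, £1,100 (q = 3 of N = 8).
Normalized shortfalls: (1312−750)/1312 = 0.4284; (1312−800)/1312 = 0.3902; (1312−1100)/1312 = 0.1616.
Raised to α = 1.5: 0.28035; 0.24378; 0.06495.
Sum = 0.589089; FGT(1.5) = 0.589089 / 8 = 0.0736.

0.0736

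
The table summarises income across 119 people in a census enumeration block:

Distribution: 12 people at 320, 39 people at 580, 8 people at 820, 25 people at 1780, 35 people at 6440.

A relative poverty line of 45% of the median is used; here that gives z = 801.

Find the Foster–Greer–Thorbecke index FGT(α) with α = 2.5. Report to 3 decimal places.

Poor units: 12×320, 39×580 (q = 51 of N = 119).
Gap ratios (z−y)/z: (801−320)/801 = 0.6005 (×12); (801−580)/801 = 0.2759 (×39).
Raised to α = 2.5: 0.27944 (×12); 0.03999 (×39).
Sum = 4.912648; FGT(2.5) = 4.912648 / 119 = 0.041.

0.041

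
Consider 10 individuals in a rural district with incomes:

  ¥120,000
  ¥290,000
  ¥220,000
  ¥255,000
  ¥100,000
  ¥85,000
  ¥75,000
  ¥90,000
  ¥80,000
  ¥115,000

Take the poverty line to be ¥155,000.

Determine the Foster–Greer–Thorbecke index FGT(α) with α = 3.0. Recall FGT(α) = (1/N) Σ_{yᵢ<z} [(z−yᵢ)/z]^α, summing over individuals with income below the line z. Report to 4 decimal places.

0.0490

Below z: ¥75,000, ¥80,000, ¥85,000, ¥90,000, ¥100,000, ¥115,000, ¥120,000 (q = 7 of N = 10).
Gap ratios (z−y)/z: (155000−75000)/155000 = 0.5161; (155000−80000)/155000 = 0.4839; (155000−85000)/155000 = 0.4516; (155000−90000)/155000 = 0.4194; (155000−100000)/155000 = 0.3548; (155000−115000)/155000 = 0.2581; (155000−120000)/155000 = 0.2258.
Raised to α = 3.0: 0.13749; 0.11329; 0.09211; 0.07375; 0.04468; 0.01719; 0.01151.
Sum = 0.490014; FGT(3.0) = 0.490014 / 10 = 0.0490.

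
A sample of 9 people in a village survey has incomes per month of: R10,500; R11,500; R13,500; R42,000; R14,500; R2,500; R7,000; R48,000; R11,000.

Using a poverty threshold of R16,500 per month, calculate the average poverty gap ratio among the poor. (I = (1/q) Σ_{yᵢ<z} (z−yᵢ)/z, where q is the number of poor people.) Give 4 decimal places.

Poor units: R2,500, R7,000, R10,500, R11,000, R11,500, R13,500, R14,500 (q = 7 of N = 9).
Relative gaps: 0.8485, 0.5758, 0.3636, 0.3333, 0.3030, 0.1818, 0.1212; sum = 2.727273.
The income-gap ratio divides by q (the poor only): 2.727273 / 7 = 0.3896.

0.3896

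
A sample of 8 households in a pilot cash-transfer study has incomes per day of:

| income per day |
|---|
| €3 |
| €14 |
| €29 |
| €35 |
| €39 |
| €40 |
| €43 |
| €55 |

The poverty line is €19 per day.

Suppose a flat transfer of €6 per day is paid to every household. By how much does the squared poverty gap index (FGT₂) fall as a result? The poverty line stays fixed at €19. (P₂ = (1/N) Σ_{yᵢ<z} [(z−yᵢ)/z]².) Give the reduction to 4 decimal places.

Before: below the line — €3, €14; squared poverty gap index (FGT₂) = 0.097299.
After the €6 transfer: below the line — €9; squared poverty gap index (FGT₂) = 0.034626.
Reduction = 0.097299 − 0.034626 = 0.0627.

0.0627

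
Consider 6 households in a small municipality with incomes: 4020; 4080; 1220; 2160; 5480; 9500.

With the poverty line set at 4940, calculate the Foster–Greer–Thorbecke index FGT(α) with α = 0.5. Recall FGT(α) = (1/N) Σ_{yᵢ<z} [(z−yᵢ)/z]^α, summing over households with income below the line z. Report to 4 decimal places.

0.4111

Below the line: 1220, 2160, 4020, 4080 (q = 4 of N = 6).
Gap ratios (z−y)/z: (4940−1220)/4940 = 0.7530; (4940−2160)/4940 = 0.5628; (4940−4020)/4940 = 0.1862; (4940−4080)/4940 = 0.1741.
Raised to α = 0.5: 0.86778; 0.75017; 0.43155; 0.41724.
Sum = 2.466735; FGT(0.5) = 2.466735 / 6 = 0.4111.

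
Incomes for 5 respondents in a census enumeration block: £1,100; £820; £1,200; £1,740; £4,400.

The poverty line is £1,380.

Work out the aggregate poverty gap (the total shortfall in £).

£1,020

Poor units: £820, £1,100, £1,200 (q = 3 of N = 5).
Individual gaps: 1380−820 = 560; 1380−1100 = 280; 1380−1200 = 180.
Aggregate gap = £1,020.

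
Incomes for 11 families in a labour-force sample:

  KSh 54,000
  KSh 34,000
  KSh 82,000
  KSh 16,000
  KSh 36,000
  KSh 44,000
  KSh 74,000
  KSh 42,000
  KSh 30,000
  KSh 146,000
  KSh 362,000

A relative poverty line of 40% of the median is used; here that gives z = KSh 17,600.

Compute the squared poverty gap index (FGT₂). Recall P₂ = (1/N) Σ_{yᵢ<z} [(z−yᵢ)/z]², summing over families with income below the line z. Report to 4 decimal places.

Incomes under z: KSh 16,000 (q = 1 of N = 11).
Shortfall ratios: (17600−16000)/17600 = 0.0909.
Squared: 0.0083.
Sum = 0.008264; P₂ = 0.008264 / 11 = 0.0008.

0.0008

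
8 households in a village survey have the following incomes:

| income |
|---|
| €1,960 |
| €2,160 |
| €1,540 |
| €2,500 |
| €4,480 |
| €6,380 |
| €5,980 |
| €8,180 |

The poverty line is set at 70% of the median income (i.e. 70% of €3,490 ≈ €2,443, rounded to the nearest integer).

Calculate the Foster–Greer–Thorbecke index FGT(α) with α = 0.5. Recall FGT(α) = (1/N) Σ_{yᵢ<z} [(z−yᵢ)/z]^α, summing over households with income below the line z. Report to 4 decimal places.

0.1741

Poor units: €1,540, €1,960, €2,160 (q = 3 of N = 8).
Gap ratios (z−y)/z: (2443−1540)/2443 = 0.3696; (2443−1960)/2443 = 0.1977; (2443−2160)/2443 = 0.1158.
Raised to α = 0.5: 0.60797; 0.44464; 0.34035.
Sum = 1.392968; FGT(0.5) = 1.392968 / 8 = 0.1741.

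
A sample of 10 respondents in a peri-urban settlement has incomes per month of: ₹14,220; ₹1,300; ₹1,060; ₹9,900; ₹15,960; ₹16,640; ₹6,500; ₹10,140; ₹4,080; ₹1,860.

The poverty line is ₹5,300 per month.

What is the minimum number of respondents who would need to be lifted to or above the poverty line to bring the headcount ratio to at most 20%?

4 of the 10 respondents are poor, so H = 4/10 = 0.400.
A headcount ratio of at most 20% allows at most ⌊0.20 × 10⌋ = 2 poor respondents.
So at least 4 − 2 = 2 must be lifted.

2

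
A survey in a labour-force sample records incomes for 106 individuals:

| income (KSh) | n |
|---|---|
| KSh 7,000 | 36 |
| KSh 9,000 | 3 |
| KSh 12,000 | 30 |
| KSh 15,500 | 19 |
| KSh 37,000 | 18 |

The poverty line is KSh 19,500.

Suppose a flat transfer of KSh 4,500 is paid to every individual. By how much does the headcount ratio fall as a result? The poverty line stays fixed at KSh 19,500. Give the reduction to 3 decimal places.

0.179

Before: below the line — 36×KSh 7,000, 3×KSh 9,000, 30×KSh 12,000, 19×KSh 15,500; headcount ratio = 0.83019.
After the KSh 4,500 transfer: below the line — 36×KSh 11,500, 3×KSh 13,500, 30×KSh 16,500; headcount ratio = 0.65094.
Reduction = 0.83019 − 0.65094 = 0.179.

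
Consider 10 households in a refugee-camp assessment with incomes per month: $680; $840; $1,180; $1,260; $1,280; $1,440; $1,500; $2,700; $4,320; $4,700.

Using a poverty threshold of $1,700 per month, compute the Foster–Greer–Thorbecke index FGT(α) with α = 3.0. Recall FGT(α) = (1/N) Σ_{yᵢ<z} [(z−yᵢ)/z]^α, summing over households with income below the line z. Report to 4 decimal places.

Below the line: $680, $840, $1,180, $1,260, $1,280, $1,440, $1,500 (q = 7 of N = 10).
Relative gaps: (1700−680)/1700 = 0.6000; (1700−840)/1700 = 0.5059; (1700−1180)/1700 = 0.3059; (1700−1260)/1700 = 0.2588; (1700−1280)/1700 = 0.2471; (1700−1440)/1700 = 0.1529; (1700−1500)/1700 = 0.1176.
Raised to α = 3.0: 0.21600; 0.12946; 0.02862; 0.01734; 0.01508; 0.00358; 0.00163.
Sum = 0.411708; FGT(3.0) = 0.411708 / 10 = 0.0412.

0.0412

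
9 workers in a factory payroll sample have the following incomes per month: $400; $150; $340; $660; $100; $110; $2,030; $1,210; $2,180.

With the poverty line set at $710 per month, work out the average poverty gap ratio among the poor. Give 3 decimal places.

0.587

Below the line: $100, $110, $150, $340, $400, $660 (q = 6 of N = 9).
Shortfall ratios (z−y)/z: 0.8592, 0.8451, 0.7887, 0.5211, 0.4366, 0.0704; sum = 3.521127.
I averages over the q = 6 poor units only: 3.521127 / 6 = 0.587.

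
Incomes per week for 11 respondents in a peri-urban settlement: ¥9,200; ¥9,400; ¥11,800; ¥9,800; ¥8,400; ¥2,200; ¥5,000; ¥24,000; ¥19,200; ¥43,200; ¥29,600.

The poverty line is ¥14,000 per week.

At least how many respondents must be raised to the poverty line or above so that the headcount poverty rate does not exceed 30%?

4

Currently q = 7 of N = 11 are below the line (H = 0.636).
A headcount ratio of at most 30% allows at most ⌊0.30 × 11⌋ = 3 poor respondents.
So at least 7 − 3 = 4 must be lifted.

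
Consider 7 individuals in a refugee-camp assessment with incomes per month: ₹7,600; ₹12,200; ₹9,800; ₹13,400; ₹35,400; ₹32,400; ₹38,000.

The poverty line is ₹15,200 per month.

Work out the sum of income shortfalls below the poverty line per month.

Incomes under z: ₹7,600, ₹9,800, ₹12,200, ₹13,400 (q = 4 of N = 7).
Individual gaps: 15200−7600 = 7600; 15200−9800 = 5400; 15200−12200 = 3000; 15200−13400 = 1800.
Aggregate gap = ₹17,800.

₹17,800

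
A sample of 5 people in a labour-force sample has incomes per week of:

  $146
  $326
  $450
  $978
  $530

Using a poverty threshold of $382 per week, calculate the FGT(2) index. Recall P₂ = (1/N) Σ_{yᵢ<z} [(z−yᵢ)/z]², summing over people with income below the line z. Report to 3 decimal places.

Below the line: $146, $326 (q = 2 of N = 5).
Gap ratios (z−y)/z: (382−146)/382 = 0.6178; (382−326)/382 = 0.1466.
Squared: 0.3817; 0.0215.
Sum = 0.403169; P₂ = 0.403169 / 5 = 0.081.

0.081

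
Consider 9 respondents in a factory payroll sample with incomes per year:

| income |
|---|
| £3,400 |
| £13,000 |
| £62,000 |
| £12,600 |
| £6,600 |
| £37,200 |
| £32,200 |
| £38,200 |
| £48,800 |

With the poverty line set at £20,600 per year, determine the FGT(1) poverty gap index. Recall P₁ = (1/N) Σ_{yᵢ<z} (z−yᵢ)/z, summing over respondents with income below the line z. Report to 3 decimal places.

Below z: £3,400, £6,600, £12,600, £13,000 (q = 4 of N = 9).
Relative gaps: (20600−3400)/20600 = 0.8350; (20600−6600)/20600 = 0.6796; (20600−12600)/20600 = 0.3883; (20600−13000)/20600 = 0.3689.
Sum of shortfalls = 2.271845; P₁ averages over all N: 2.271845 / 9 = 0.252.

0.252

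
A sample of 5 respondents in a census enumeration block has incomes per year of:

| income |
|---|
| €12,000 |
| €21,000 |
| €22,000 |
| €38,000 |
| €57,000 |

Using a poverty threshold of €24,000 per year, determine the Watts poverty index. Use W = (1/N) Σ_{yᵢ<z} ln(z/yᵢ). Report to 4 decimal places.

Below the line: €12,000, €21,000, €22,000 (q = 3 of N = 5).
Log shortfalls: ln(24000/12000) = 0.6931; ln(24000/21000) = 0.1335; ln(24000/22000) = 0.0870.
W = 0.913690 / 5 = 0.1827.

0.1827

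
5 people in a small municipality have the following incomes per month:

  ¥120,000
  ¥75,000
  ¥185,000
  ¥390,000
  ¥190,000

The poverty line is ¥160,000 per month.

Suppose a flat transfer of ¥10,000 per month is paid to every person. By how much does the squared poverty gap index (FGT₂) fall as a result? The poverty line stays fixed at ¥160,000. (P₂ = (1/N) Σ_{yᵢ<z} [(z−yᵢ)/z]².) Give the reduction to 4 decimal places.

Before: below the line — ¥75,000, ¥120,000; squared poverty gap index (FGT₂) = 0.068945.
After the ¥10,000 transfer: below the line — ¥85,000, ¥130,000; squared poverty gap index (FGT₂) = 0.050977.
Reduction = 0.068945 − 0.050977 = 0.0180.

0.0180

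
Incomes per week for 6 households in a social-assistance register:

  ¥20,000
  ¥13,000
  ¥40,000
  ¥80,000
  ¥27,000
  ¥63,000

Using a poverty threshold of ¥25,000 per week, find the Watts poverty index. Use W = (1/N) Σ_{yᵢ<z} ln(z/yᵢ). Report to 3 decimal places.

0.146

Below the line: ¥13,000, ¥20,000 (q = 2 of N = 6).
Log shortfalls: ln(25000/13000) = 0.6539; ln(25000/20000) = 0.2231.
W = 0.877070 / 6 = 0.146.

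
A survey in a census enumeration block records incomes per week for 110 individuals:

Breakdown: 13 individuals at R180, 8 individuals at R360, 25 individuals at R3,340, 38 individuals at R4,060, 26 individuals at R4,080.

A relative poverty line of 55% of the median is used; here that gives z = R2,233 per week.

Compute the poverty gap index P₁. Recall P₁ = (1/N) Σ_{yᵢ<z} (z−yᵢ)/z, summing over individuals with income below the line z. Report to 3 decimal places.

Incomes under z: 13×R180, 8×R360 (q = 21 of N = 110).
Gap ratios (z−y)/z: (2233−180)/2233 = 0.9194 (×13); (2233−360)/2233 = 0.8388 (×8).
Sum of shortfalls = 18.662338; P₁ averages over all N: 18.662338 / 110 = 0.170.

0.170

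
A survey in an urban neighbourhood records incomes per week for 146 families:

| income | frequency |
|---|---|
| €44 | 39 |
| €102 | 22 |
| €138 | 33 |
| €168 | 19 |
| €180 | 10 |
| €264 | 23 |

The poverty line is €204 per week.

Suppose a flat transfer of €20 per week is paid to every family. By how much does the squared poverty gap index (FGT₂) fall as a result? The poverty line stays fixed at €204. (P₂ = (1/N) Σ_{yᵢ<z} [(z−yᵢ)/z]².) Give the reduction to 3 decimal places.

0.068

Before: below the line — 39×€44, 22×€102, 33×€138, 19×€168, 10×€180; squared poverty gap index (FGT₂) = 0.23065.
After the €20 transfer: below the line — 39×€64, 22×€122, 33×€158, 19×€188, 10×€200; squared poverty gap index (FGT₂) = 0.16247.
Reduction = 0.23065 − 0.16247 = 0.068.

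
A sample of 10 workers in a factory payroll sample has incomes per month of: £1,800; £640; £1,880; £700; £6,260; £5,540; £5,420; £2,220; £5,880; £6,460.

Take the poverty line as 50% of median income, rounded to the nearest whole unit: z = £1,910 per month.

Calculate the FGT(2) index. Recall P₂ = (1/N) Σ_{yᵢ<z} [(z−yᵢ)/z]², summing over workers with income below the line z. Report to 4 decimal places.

Below the line: £640, £700, £1,800, £1,880 (q = 4 of N = 10).
Normalized shortfalls: (1910−640)/1910 = 0.6649; (1910−700)/1910 = 0.6335; (1910−1800)/1910 = 0.0576; (1910−1880)/1910 = 0.0157.
Squared: 0.4421; 0.4013; 0.0033; 0.0002.
Sum = 0.847016; P₂ = 0.847016 / 10 = 0.0847.

0.0847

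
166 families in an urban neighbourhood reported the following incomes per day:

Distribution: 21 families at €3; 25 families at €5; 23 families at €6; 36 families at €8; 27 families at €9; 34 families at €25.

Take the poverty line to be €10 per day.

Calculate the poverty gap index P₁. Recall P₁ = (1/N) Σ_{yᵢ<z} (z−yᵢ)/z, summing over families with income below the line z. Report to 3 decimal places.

Incomes under z: 21×€3, 25×€5, 23×€6, 36×€8, 27×€9 (q = 132 of N = 166).
Shortfall ratios: (10−3)/10 = 0.7000 (×21); (10−5)/10 = 0.5000 (×25); (10−6)/10 = 0.4000 (×23); (10−8)/10 = 0.2000 (×36); (10−9)/10 = 0.1000 (×27).
Sum of shortfalls = 46.300000; P₁ averages over all N: 46.300000 / 166 = 0.279.

0.279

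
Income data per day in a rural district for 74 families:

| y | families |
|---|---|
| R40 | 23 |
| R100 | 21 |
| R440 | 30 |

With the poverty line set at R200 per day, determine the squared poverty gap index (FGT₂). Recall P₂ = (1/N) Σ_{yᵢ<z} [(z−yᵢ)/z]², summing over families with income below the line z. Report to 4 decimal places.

Below z: 23×R40, 21×R100 (q = 44 of N = 74).
Normalized shortfalls: (200−40)/200 = 0.8000 (×23); (200−100)/200 = 0.5000 (×21).
Squared: 0.6400 (×23); 0.2500 (×21).
Sum = 19.970000; P₂ = 19.970000 / 74 = 0.2699.

0.2699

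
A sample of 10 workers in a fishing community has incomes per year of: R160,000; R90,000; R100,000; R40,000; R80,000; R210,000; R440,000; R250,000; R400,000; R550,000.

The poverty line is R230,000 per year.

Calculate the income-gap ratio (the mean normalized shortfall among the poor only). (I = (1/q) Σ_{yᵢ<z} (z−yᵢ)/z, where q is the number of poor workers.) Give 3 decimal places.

Incomes under z: R40,000, R80,000, R90,000, R100,000, R160,000, R210,000 (q = 6 of N = 10).
Shortfall ratios (z−y)/z: 0.8261, 0.6522, 0.6087, 0.5652, 0.3043, 0.0870; sum = 3.043478.
I averages over the q = 6 poor units only: 3.043478 / 6 = 0.507.

0.507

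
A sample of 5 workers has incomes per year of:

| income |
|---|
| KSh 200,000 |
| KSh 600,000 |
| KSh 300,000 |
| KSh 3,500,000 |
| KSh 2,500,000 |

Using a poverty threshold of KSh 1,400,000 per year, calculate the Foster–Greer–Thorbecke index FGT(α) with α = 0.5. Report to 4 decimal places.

Below the line: KSh 200,000, KSh 300,000, KSh 600,000 (q = 3 of N = 5).
Shortfall ratios: (1400000−200000)/1400000 = 0.8571; (1400000−300000)/1400000 = 0.7857; (1400000−600000)/1400000 = 0.5714.
Raised to α = 0.5: 0.92582; 0.88641; 0.75593.
Sum = 2.568154; FGT(0.5) = 2.568154 / 5 = 0.5136.

0.5136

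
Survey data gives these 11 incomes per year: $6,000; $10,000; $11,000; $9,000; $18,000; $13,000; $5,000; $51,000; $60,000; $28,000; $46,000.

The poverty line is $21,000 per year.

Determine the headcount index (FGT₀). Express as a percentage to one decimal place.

7 of the 11 workers have income below $21,000.
H = 7/11 = 63.6%.

63.6%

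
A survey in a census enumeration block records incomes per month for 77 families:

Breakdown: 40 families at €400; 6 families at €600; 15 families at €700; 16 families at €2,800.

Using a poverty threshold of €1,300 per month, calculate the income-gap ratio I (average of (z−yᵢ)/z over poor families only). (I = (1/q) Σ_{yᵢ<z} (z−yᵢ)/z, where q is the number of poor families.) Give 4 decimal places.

0.6204

Below the line: 40×€400, 6×€600, 15×€700 (q = 61 of N = 77).
Shortfall ratios (z−y)/z: 0.6923 (×40), 0.5385 (×6), 0.4615 (×15); sum = 37.846154.
I averages over the q = 61 poor units only: 37.846154 / 61 = 0.6204.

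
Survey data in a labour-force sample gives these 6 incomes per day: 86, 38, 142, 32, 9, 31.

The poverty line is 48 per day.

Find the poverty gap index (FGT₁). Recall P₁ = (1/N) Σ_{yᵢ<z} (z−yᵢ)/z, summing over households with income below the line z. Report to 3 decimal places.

Poor units: 9, 31, 32, 38 (q = 4 of N = 6).
Relative gaps: (48−9)/48 = 0.8125; (48−31)/48 = 0.3542; (48−32)/48 = 0.3333; (48−38)/48 = 0.2083.
Sum of shortfalls = 1.708333; P₁ averages over all N: 1.708333 / 6 = 0.285.

0.285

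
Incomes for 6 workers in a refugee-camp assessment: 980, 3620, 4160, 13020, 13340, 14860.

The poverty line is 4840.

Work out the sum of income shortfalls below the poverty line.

Incomes under z: 980, 3620, 4160 (q = 3 of N = 6).
Individual gaps: 4840−980 = 3860; 4840−3620 = 1220; 4840−4160 = 680.
Aggregate gap = 5760.

5760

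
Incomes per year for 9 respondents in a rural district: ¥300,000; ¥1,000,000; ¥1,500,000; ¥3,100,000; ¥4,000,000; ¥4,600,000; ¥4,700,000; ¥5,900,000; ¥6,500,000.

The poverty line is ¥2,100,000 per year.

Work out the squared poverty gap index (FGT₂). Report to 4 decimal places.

Poor units: ¥300,000, ¥1,000,000, ¥1,500,000 (q = 3 of N = 9).
Normalized shortfalls: (2100000−300000)/2100000 = 0.8571; (2100000−1000000)/2100000 = 0.5238; (2100000−1500000)/2100000 = 0.2857.
Squared: 0.7347; 0.2744; 0.0816.
Sum = 1.090703; P₂ = 1.090703 / 9 = 0.1212.

0.1212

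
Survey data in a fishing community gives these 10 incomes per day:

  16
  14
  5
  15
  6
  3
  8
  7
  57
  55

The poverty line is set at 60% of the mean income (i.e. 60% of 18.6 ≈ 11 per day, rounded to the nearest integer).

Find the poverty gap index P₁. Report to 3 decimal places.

Poor units: 3, 5, 6, 7, 8 (q = 5 of N = 10).
Gap ratios (z−y)/z: (11−3)/11 = 0.7273; (11−5)/11 = 0.5455; (11−6)/11 = 0.4545; (11−7)/11 = 0.3636; (11−8)/11 = 0.2727.
Σ = 2.363636. Dividing by the full population N = 10 gives P₁ = 0.236.

0.236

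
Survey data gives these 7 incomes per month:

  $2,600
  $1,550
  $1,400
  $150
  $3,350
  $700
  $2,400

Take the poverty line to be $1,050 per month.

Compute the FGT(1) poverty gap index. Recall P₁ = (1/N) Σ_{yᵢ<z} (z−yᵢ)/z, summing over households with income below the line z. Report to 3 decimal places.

0.170

Below the line: $150, $700 (q = 2 of N = 7).
Relative gaps: (1050−150)/1050 = 0.8571; (1050−700)/1050 = 0.3333.
Sum of shortfalls = 1.190476; P₁ averages over all N: 1.190476 / 7 = 0.170.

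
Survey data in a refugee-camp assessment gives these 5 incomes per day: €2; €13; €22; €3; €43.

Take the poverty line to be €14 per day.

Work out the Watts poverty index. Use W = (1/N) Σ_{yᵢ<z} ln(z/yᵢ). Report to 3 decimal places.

0.712

Below z: €2, €3, €13 (q = 3 of N = 5).
Log gaps: ln(14/2) = 1.9459; ln(14/3) = 1.5404; ln(14/13) = 0.0741.
W = 3.560463 / 5 = 0.712.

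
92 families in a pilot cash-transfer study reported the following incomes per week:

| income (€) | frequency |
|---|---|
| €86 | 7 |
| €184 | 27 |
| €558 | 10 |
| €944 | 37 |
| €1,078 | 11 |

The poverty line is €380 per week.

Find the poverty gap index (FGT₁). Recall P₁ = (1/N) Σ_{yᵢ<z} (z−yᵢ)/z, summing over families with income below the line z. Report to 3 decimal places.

Poor units: 7×€86, 27×€184 (q = 34 of N = 92).
Shortfall ratios: (380−86)/380 = 0.7737 (×7); (380−184)/380 = 0.5158 (×27).
Σ = 19.342105. Dividing by the full population N = 92 gives P₁ = 0.210.

0.210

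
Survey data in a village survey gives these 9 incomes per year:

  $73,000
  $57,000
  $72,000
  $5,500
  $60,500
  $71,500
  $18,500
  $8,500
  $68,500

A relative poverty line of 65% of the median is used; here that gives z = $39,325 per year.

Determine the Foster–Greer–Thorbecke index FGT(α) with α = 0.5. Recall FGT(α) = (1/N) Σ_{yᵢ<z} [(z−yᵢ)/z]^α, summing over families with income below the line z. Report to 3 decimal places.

0.282

Below the line: $5,500, $8,500, $18,500 (q = 3 of N = 9).
Relative gaps: (39325−5500)/39325 = 0.8601; (39325−8500)/39325 = 0.7839; (39325−18500)/39325 = 0.5296.
Raised to α = 0.5: 0.92744; 0.88535; 0.72771.
Sum = 2.540501; FGT(0.5) = 2.540501 / 9 = 0.282.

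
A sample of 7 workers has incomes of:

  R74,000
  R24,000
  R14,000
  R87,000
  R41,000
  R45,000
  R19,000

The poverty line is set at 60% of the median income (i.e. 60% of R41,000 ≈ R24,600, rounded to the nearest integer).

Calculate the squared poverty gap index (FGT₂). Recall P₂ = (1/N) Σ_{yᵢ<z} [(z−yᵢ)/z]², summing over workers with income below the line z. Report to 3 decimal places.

0.034

Poor units: R14,000, R19,000, R24,000 (q = 3 of N = 7).
Shortfall ratios: (24600−14000)/24600 = 0.4309; (24600−19000)/24600 = 0.2276; (24600−24000)/24600 = 0.0244.
Squared: 0.1857; 0.0518; 0.0006.
Sum = 0.238086; P₂ = 0.238086 / 7 = 0.034.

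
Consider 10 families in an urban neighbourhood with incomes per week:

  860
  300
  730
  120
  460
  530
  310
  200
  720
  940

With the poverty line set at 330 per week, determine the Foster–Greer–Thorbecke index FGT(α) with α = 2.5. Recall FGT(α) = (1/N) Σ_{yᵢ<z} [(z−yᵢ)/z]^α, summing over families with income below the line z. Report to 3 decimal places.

Poor units: 120, 200, 300, 310 (q = 4 of N = 10).
Relative gaps: (330−120)/330 = 0.6364; (330−200)/330 = 0.3939; (330−300)/330 = 0.0909; (330−310)/330 = 0.0606.
Raised to α = 2.5: 0.32305; 0.09740; 0.00249; 0.00090.
Sum = 0.423845; FGT(2.5) = 0.423845 / 10 = 0.042.

0.042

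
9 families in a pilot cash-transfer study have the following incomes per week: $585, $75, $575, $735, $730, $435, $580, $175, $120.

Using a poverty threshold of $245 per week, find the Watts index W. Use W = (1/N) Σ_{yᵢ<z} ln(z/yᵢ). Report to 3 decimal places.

0.248

Below z: $75, $120, $175 (q = 3 of N = 9).
Log shortfalls: ln(245/75) = 1.1838; ln(245/120) = 0.7138; ln(245/175) = 0.3365.
W = 2.234009 / 9 = 0.248.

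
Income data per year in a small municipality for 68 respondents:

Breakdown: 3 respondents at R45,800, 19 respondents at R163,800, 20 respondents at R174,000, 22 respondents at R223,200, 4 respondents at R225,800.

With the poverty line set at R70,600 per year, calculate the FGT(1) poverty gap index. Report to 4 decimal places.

Below z: 3×R45,800 (q = 3 of N = 68).
Normalized shortfalls: (70600−45800)/70600 = 0.3513 (×3).
Sum of shortfalls = 1.053824; P₁ averages over all N: 1.053824 / 68 = 0.0155.

0.0155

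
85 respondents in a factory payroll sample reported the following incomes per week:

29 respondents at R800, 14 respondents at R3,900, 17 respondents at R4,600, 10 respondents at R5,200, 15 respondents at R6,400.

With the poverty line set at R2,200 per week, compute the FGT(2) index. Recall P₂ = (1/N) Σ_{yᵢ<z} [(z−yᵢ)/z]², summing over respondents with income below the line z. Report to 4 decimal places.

Poor units: 29×R800 (q = 29 of N = 85).
Gap ratios (z−y)/z: (2200−800)/2200 = 0.6364 (×29).
Squared: 0.4050 (×29).
Sum = 11.743802; P₂ = 11.743802 / 85 = 0.1382.

0.1382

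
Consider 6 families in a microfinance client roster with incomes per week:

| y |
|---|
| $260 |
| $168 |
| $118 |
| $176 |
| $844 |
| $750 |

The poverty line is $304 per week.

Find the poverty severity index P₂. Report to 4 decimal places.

0.1288

Incomes under z: $118, $168, $176, $260 (q = 4 of N = 6).
Gap ratios (z−y)/z: (304−118)/304 = 0.6118; (304−168)/304 = 0.4474; (304−176)/304 = 0.4211; (304−260)/304 = 0.1447.
Squared: 0.3744; 0.2001; 0.1773; 0.0209.
Sum = 0.772723; P₂ = 0.772723 / 6 = 0.1288.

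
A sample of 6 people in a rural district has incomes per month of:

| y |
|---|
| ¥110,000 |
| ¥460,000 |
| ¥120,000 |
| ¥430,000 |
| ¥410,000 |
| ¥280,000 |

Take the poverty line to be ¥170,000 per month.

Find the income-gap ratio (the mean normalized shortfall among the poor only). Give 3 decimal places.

Incomes under z: ¥110,000, ¥120,000 (q = 2 of N = 6).
Shortfall ratios (z−y)/z: 0.3529, 0.2941; sum = 0.647059.
I averages over the q = 2 poor units only: 0.647059 / 2 = 0.324.

0.324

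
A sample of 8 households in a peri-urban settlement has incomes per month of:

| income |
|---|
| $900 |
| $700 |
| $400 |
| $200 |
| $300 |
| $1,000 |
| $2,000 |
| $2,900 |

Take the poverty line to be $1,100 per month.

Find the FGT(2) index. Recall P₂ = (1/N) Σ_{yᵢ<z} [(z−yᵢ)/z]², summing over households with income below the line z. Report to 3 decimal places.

0.222

Below z: $200, $300, $400, $700, $900, $1,000 (q = 6 of N = 8).
Normalized shortfalls: (1100−200)/1100 = 0.8182; (1100−300)/1100 = 0.7273; (1100−400)/1100 = 0.6364; (1100−700)/1100 = 0.3636; (1100−900)/1100 = 0.1818; (1100−1000)/1100 = 0.0909.
Squared: 0.6694; 0.5289; 0.4050; 0.1322; 0.0331; 0.0083.
Sum = 1.776860; P₂ = 1.776860 / 8 = 0.222.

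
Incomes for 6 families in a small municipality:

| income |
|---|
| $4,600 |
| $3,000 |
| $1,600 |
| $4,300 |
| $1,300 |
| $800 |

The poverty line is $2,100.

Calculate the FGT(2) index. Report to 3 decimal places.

Poor units: $800, $1,300, $1,600 (q = 3 of N = 6).
Relative gaps: (2100−800)/2100 = 0.6190; (2100−1300)/2100 = 0.3810; (2100−1600)/2100 = 0.2381.
Squared: 0.3832; 0.1451; 0.0567.
Sum = 0.585034; P₂ = 0.585034 / 6 = 0.098.

0.098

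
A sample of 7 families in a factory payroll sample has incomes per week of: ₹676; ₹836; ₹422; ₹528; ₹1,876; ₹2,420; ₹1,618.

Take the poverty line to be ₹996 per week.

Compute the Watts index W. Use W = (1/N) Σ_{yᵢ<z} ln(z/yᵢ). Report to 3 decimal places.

0.294

Below z: ₹422, ₹528, ₹676, ₹836 (q = 4 of N = 7).
ln(z/y) terms: ln(996/422) = 0.8587; ln(996/528) = 0.6347; ln(996/676) = 0.3876; ln(996/836) = 0.1751.
W = 2.056066 / 7 = 0.294.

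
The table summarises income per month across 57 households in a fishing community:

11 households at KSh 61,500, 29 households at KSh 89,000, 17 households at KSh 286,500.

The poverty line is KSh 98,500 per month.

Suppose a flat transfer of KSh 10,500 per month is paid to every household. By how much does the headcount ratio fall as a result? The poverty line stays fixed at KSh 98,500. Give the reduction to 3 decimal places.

0.509

Before: below the line — 11×KSh 61,500, 29×KSh 89,000; headcount ratio = 0.70175.
After the KSh 10,500 transfer: below the line — 11×KSh 72,000; headcount ratio = 0.19298.
Reduction = 0.70175 − 0.19298 = 0.509.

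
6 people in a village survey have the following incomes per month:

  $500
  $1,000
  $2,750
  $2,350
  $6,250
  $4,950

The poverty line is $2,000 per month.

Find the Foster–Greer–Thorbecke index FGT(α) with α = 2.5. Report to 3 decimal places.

0.111

Below the line: $500, $1,000 (q = 2 of N = 6).
Relative gaps: (2000−500)/2000 = 0.7500; (2000−1000)/2000 = 0.5000.
Raised to α = 2.5: 0.48714; 0.17678.
Sum = 0.663916; FGT(2.5) = 0.663916 / 6 = 0.111.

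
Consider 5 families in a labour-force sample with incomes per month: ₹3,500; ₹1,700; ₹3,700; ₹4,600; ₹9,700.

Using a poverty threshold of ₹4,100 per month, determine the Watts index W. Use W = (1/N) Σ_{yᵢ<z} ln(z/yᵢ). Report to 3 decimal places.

Incomes under z: ₹1,700, ₹3,500, ₹3,700 (q = 3 of N = 5).
Log shortfalls: ln(4100/1700) = 0.8804; ln(4100/3500) = 0.1582; ln(4100/3700) = 0.1027.
W = 1.141237 / 5 = 0.228.

0.228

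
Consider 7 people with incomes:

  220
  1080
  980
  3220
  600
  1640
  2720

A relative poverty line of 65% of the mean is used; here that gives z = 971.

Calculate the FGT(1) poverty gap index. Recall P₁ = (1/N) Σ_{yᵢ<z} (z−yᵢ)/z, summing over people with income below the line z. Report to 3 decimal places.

0.165

Below z: 220, 600 (q = 2 of N = 7).
Relative gaps: (971−220)/971 = 0.7734; (971−600)/971 = 0.3821.
Sum of shortfalls = 1.155510; P₁ averages over all N: 1.155510 / 7 = 0.165.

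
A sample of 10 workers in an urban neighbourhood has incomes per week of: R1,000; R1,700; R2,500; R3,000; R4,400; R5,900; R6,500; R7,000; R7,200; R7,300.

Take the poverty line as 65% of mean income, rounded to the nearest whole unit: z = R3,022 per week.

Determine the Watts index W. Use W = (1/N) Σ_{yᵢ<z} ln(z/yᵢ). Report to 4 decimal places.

0.1878

Incomes under z: R1,000, R1,700, R2,500, R3,000 (q = 4 of N = 10).
Log shortfalls: ln(3022/1000) = 1.1059; ln(3022/1700) = 0.5753; ln(3022/2500) = 0.1896; ln(3022/3000) = 0.0073.
W = 1.878144 / 10 = 0.1878.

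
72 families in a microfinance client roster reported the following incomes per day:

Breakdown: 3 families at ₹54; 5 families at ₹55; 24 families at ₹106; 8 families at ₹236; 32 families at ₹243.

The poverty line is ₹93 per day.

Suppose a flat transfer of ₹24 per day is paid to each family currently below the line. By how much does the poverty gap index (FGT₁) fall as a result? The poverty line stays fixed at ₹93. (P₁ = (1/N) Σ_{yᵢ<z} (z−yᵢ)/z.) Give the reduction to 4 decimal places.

0.0287

Before: below the line — 3×₹54, 5×₹55; poverty gap index (FGT₁) = 0.045848.
After the ₹24 transfer: below the line — 3×₹78, 5×₹79; poverty gap index (FGT₁) = 0.017174.
Reduction = 0.045848 − 0.017174 = 0.0287.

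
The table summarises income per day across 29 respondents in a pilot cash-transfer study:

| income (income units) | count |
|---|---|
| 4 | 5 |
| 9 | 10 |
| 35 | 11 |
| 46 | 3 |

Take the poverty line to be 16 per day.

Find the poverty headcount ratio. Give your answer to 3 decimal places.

15 of the 29 respondents have income below 16.
H = 15/29 = 0.517.

0.517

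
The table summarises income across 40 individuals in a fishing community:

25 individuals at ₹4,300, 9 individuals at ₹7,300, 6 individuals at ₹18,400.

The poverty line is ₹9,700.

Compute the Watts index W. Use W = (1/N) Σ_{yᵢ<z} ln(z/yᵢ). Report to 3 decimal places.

0.572

Incomes under z: 25×₹4,300, 9×₹7,300 (q = 34 of N = 40).
Log gaps: ln(9700/4300) = 0.8135 (×25); ln(9700/7300) = 0.2843 (×9).
W = 22.896035 / 40 = 0.572.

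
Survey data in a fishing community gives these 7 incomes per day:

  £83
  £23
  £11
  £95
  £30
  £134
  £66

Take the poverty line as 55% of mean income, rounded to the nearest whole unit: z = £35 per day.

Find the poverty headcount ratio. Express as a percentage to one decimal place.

3 of the 7 individuals have income below £35.
H = 3/7 = 42.9%.

42.9%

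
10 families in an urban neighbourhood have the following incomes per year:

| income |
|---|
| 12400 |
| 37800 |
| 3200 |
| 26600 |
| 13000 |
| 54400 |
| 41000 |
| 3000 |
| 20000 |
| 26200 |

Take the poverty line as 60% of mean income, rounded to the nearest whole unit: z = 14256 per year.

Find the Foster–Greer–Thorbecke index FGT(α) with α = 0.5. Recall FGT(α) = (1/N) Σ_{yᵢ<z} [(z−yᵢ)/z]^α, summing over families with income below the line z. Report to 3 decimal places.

0.243

Incomes under z: 3000, 3200, 12400, 13000 (q = 4 of N = 10).
Normalized shortfalls: (14256−3000)/14256 = 0.7896; (14256−3200)/14256 = 0.7755; (14256−12400)/14256 = 0.1302; (14256−13000)/14256 = 0.0881.
Raised to α = 0.5: 0.88857; 0.88064; 0.36082; 0.29682.
Sum = 2.426858; FGT(0.5) = 2.426858 / 10 = 0.243.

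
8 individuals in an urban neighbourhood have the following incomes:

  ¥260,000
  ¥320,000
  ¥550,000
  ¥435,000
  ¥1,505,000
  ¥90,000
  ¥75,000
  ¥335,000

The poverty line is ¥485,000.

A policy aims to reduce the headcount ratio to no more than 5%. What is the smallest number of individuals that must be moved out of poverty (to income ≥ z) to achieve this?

Currently q = 6 of N = 8 are below the line (H = 0.750).
A headcount ratio of at most 5% allows at most ⌊0.05 × 8⌋ = 0 poor individuals.
So at least 6 − 0 = 6 must be lifted.

6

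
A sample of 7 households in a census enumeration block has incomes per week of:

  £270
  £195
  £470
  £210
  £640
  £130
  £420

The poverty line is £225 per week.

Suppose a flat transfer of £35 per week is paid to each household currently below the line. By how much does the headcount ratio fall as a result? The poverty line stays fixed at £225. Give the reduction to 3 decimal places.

Before: below the line — £130, £195, £210; headcount ratio = 0.42857.
After the £35 transfer: below the line — £165; headcount ratio = 0.14286.
Reduction = 0.42857 − 0.14286 = 0.286.

0.286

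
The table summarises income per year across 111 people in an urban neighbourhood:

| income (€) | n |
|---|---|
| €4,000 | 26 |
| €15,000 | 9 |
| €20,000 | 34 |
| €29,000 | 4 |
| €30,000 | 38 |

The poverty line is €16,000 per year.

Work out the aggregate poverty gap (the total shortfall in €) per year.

Incomes under z: 26×€4,000, 9×€15,000 (q = 35 of N = 111).
Individual gaps: 26×(16000−4000) = 312000; 9×(16000−15000) = 9000.
Aggregate gap = €321,000.

€321,000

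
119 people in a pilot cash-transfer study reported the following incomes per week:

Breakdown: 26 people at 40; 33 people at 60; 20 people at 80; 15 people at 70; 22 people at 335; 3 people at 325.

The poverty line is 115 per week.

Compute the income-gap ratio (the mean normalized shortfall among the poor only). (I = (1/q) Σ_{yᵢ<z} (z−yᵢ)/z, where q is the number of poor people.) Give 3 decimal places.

0.475

Below z: 26×40, 33×60, 15×70, 20×80 (q = 94 of N = 119).
Relative gaps: 0.6522 (×26), 0.4783 (×33), 0.3913 (×15), 0.3043 (×20); sum = 44.695652.
The income-gap ratio divides by q (the poor only): 44.695652 / 94 = 0.475.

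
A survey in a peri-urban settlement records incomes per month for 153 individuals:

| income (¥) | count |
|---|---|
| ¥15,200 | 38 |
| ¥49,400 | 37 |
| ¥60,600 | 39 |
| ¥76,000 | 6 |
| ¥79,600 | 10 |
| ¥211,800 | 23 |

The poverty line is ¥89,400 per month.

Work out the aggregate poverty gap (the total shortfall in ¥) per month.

¥5,601,200

Below the line: 38×¥15,200, 37×¥49,400, 39×¥60,600, 6×¥76,000, 10×¥79,600 (q = 130 of N = 153).
Individual gaps: 38×(89400−15200) = 2819600; 37×(89400−49400) = 1480000; 39×(89400−60600) = 1123200; 6×(89400−76000) = 80400; 10×(89400−79600) = 98000.
Aggregate gap = ¥5,601,200.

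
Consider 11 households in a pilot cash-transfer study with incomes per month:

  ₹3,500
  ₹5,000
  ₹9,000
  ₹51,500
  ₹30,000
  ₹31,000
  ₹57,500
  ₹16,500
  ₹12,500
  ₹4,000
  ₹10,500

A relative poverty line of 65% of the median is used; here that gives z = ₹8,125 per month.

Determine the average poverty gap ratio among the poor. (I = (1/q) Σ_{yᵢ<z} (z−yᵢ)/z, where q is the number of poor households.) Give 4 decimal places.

0.4872

Incomes under z: ₹3,500, ₹4,000, ₹5,000 (q = 3 of N = 11).
Shortfall ratios (z−y)/z: 0.5692, 0.5077, 0.3846; sum = 1.461538.
I averages over the q = 3 poor units only: 1.461538 / 3 = 0.4872.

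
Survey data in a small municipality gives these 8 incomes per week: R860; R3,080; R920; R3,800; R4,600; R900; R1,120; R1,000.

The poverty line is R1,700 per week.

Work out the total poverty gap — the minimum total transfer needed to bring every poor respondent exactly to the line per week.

Below the line: R860, R900, R920, R1,000, R1,120 (q = 5 of N = 8).
Individual gaps: 1700−860 = 840; 1700−900 = 800; 1700−920 = 780; 1700−1000 = 700; 1700−1120 = 580.
Aggregate gap = R3,700.

R3,700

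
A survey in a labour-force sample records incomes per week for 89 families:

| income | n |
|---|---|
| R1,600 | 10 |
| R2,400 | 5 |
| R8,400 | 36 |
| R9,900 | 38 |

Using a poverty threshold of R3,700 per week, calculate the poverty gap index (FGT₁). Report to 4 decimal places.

0.0835

Poor units: 10×R1,600, 5×R2,400 (q = 15 of N = 89).
Shortfall ratios: (3700−1600)/3700 = 0.5676 (×10); (3700−2400)/3700 = 0.3514 (×5).
Σ = 7.432432. Dividing by the full population N = 89 gives P₁ = 0.0835.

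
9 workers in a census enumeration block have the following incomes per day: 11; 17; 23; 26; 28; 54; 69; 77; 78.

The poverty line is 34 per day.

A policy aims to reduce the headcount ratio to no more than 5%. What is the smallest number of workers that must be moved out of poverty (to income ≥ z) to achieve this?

5

Currently q = 5 of N = 9 are below the line (H = 0.556).
A headcount ratio of at most 5% allows at most ⌊0.05 × 9⌋ = 0 poor workers.
So at least 5 − 0 = 5 must be lifted.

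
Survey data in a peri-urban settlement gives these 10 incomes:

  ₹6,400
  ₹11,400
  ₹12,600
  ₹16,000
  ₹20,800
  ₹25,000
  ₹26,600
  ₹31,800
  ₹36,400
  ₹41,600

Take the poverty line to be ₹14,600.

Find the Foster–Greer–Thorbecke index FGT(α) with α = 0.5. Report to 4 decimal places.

Poor units: ₹6,400, ₹11,400, ₹12,600 (q = 3 of N = 10).
Relative gaps: (14600−6400)/14600 = 0.5616; (14600−11400)/14600 = 0.2192; (14600−12600)/14600 = 0.1370.
Raised to α = 0.5: 0.74943; 0.46816; 0.37012.
Sum = 1.587710; FGT(0.5) = 1.587710 / 10 = 0.1588.

0.1588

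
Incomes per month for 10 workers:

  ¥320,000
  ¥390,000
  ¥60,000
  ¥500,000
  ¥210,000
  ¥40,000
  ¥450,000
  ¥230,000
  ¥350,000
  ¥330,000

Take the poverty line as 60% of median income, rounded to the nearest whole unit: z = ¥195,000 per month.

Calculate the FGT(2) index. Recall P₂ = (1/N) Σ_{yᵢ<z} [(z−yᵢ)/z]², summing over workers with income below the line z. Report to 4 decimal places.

Incomes under z: ¥40,000, ¥60,000 (q = 2 of N = 10).
Gap ratios (z−y)/z: (195000−40000)/195000 = 0.7949; (195000−60000)/195000 = 0.6923.
Squared: 0.6318; 0.4793.
Sum = 1.111111; P₂ = 1.111111 / 10 = 0.1111.

0.1111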